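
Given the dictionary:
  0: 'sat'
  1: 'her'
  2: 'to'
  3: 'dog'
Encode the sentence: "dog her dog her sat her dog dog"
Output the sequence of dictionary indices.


Look up each word in the dictionary:
  'dog' -> 3
  'her' -> 1
  'dog' -> 3
  'her' -> 1
  'sat' -> 0
  'her' -> 1
  'dog' -> 3
  'dog' -> 3

Encoded: [3, 1, 3, 1, 0, 1, 3, 3]


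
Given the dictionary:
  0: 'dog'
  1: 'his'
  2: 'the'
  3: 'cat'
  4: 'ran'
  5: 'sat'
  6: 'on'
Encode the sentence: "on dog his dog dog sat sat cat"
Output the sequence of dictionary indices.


Look up each word in the dictionary:
  'on' -> 6
  'dog' -> 0
  'his' -> 1
  'dog' -> 0
  'dog' -> 0
  'sat' -> 5
  'sat' -> 5
  'cat' -> 3

Encoded: [6, 0, 1, 0, 0, 5, 5, 3]


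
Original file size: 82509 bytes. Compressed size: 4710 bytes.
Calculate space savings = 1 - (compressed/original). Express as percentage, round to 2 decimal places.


ratio = compressed/original = 4710/82509 = 0.057085
savings = 1 - ratio = 1 - 0.057085 = 0.942915
as a percentage: 0.942915 * 100 = 94.29%

Space savings = 1 - 4710/82509 = 94.29%


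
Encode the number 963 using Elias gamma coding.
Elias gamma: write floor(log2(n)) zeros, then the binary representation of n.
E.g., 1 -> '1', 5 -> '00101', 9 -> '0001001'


num_bits = floor(log2(963)) + 1 = 10
leading_zeros = num_bits - 1 = 9
binary(963) = 1111000011

Elias gamma(963) = '000000000' + '1111000011' = 0000000001111000011 (19 bits)


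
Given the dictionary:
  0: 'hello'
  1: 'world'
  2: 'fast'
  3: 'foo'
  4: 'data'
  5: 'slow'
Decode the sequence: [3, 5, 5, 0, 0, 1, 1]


Look up each index in the dictionary:
  3 -> 'foo'
  5 -> 'slow'
  5 -> 'slow'
  0 -> 'hello'
  0 -> 'hello'
  1 -> 'world'
  1 -> 'world'

Decoded: "foo slow slow hello hello world world"


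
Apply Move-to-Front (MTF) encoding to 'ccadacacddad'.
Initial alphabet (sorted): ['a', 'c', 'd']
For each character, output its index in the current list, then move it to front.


MTF encoding:
'c': index 1 in ['a', 'c', 'd'] -> ['c', 'a', 'd']
'c': index 0 in ['c', 'a', 'd'] -> ['c', 'a', 'd']
'a': index 1 in ['c', 'a', 'd'] -> ['a', 'c', 'd']
'd': index 2 in ['a', 'c', 'd'] -> ['d', 'a', 'c']
'a': index 1 in ['d', 'a', 'c'] -> ['a', 'd', 'c']
'c': index 2 in ['a', 'd', 'c'] -> ['c', 'a', 'd']
'a': index 1 in ['c', 'a', 'd'] -> ['a', 'c', 'd']
'c': index 1 in ['a', 'c', 'd'] -> ['c', 'a', 'd']
'd': index 2 in ['c', 'a', 'd'] -> ['d', 'c', 'a']
'd': index 0 in ['d', 'c', 'a'] -> ['d', 'c', 'a']
'a': index 2 in ['d', 'c', 'a'] -> ['a', 'd', 'c']
'd': index 1 in ['a', 'd', 'c'] -> ['d', 'a', 'c']


Output: [1, 0, 1, 2, 1, 2, 1, 1, 2, 0, 2, 1]


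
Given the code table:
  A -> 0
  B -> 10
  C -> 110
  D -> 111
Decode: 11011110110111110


Decoding:
110 -> C
111 -> D
10 -> B
110 -> C
111 -> D
110 -> C


Result: CDBCDC


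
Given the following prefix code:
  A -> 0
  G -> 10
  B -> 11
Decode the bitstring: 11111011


Decoding step by step:
Bits 11 -> B
Bits 11 -> B
Bits 10 -> G
Bits 11 -> B


Decoded message: BBGB


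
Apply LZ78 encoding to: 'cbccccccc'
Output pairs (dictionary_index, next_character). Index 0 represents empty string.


LZ78 encoding steps:
Dictionary: {0: ''}
Step 1: w='' (idx 0), next='c' -> output (0, 'c'), add 'c' as idx 1
Step 2: w='' (idx 0), next='b' -> output (0, 'b'), add 'b' as idx 2
Step 3: w='c' (idx 1), next='c' -> output (1, 'c'), add 'cc' as idx 3
Step 4: w='cc' (idx 3), next='c' -> output (3, 'c'), add 'ccc' as idx 4
Step 5: w='cc' (idx 3), end of input -> output (3, '')


Encoded: [(0, 'c'), (0, 'b'), (1, 'c'), (3, 'c'), (3, '')]


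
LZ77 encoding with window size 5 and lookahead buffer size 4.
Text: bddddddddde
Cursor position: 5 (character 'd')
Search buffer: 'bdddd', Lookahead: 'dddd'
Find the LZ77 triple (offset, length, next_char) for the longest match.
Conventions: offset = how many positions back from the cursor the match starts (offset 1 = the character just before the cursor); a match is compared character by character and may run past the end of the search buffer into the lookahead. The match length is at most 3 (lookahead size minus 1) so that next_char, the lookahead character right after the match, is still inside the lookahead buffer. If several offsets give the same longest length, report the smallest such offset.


Try each offset into the search buffer:
  offset=1 (pos 4, char 'd'): match length 3
  offset=2 (pos 3, char 'd'): match length 3
  offset=3 (pos 2, char 'd'): match length 3
  offset=4 (pos 1, char 'd'): match length 3
  offset=5 (pos 0, char 'b'): match length 0
Longest match has length 3, found at offsets 1, 2, 3, 4; take the smallest, offset 1.
next_char = character at position 5 + 3 = 8 -> 'd'

Best match: offset=1, length=3 (matching 'ddd' starting at position 4)
LZ77 triple: (1, 3, 'd')


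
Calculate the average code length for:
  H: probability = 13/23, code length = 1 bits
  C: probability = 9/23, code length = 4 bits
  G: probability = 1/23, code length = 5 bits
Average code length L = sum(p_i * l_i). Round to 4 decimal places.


Weighted contributions p_i * l_i:
  H: (13/23) * 1 = 13/23
  C: (9/23) * 4 = 36/23
  G: (1/23) * 5 = 5/23
Sum = (13 + 36 + 5)/23 = 54/23

L = 54/23 = 2.3478 bits/symbol


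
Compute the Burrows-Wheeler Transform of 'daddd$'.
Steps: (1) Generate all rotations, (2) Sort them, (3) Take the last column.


Rotations (sorted):
  0: $daddd -> last char: d
  1: addd$d -> last char: d
  2: d$dadd -> last char: d
  3: daddd$ -> last char: $
  4: dd$dad -> last char: d
  5: ddd$da -> last char: a


BWT = ddd$da


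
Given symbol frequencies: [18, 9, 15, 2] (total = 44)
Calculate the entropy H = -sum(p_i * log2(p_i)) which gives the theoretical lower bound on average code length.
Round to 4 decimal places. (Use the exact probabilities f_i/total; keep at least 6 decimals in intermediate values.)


Per-symbol terms -p_i * log2(p_i) with p_i = f_i/44:
  p = 18/44 = 0.409091: log2(p) = -1.289507, -p*log2(p) = 0.527525
  p = 9/44 = 0.204545: log2(p) = -2.289507, -p*log2(p) = 0.468308
  p = 15/44 = 0.340909: log2(p) = -1.552541, -p*log2(p) = 0.529275
  p = 2/44 = 0.045455: log2(p) = -4.459432, -p*log2(p) = 0.202701
H = 0.527525 + 0.468308 + 0.529275 + 0.202701 = 1.727809

H = 1.7278 bits/symbol


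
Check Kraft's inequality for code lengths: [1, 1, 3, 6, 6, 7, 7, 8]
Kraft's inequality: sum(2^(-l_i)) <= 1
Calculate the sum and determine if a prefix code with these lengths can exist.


Sum = 2^(-1) + 2^(-1) + 2^(-3) + 2^(-6) + 2^(-6) + 2^(-7) + 2^(-7) + 2^(-8)
    = 0.5 + 0.5 + 0.125 + 0.015625 + 0.015625 + 0.0078125 + 0.0078125 + 0.00390625
    = 301/256 = 1.17578125
Since 1.17578125 > 1, Kraft's inequality is NOT satisfied.
A prefix code with these lengths CANNOT exist.

Kraft sum = 1.17578125. Not satisfied.


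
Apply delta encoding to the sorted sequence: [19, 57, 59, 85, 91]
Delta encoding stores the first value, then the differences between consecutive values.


First value: 19
Deltas:
  57 - 19 = 38
  59 - 57 = 2
  85 - 59 = 26
  91 - 85 = 6


Delta encoded: [19, 38, 2, 26, 6]


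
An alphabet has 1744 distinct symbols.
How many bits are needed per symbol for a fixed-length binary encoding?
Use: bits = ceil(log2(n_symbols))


log2(1744) = 10.7682
Bracket: 2^10 = 1024 < 1744 <= 2^11 = 2048
So ceil(log2(1744)) = 11

bits = ceil(log2(1744)) = ceil(10.7682) = 11 bits


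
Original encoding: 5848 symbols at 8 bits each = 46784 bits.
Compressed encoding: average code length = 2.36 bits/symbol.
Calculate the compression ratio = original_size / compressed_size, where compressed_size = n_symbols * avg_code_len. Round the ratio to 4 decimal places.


original_size = n_symbols * orig_bits = 5848 * 8 = 46784 bits
compressed_size = n_symbols * avg_code_len = 5848 * 2.36 = 13801.28 bits
ratio = original_size / compressed_size = 46784 / 13801.28 = 3.3898

Compression ratio = 3.3898


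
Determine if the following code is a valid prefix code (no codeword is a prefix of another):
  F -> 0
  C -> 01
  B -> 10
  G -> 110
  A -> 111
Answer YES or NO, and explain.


Checking each pair (does one codeword prefix another?):
  F='0' vs C='01': prefix -- VIOLATION

NO -- this is NOT a valid prefix code. F (0) is a prefix of C (01).


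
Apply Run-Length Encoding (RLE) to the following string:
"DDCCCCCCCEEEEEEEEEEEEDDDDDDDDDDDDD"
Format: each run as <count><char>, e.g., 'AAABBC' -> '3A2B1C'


Scanning runs left to right:
  i=0: run of 'D' x 2 -> '2D'
  i=2: run of 'C' x 7 -> '7C'
  i=9: run of 'E' x 12 -> '12E'
  i=21: run of 'D' x 13 -> '13D'

RLE = 2D7C12E13D


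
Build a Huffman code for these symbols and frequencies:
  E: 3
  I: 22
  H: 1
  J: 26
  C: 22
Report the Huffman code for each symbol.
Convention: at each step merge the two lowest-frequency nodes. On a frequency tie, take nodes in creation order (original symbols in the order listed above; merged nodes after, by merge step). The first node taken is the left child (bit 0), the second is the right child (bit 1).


Huffman tree construction:
Step 1: Merge H(1) + E(3) = 4
Step 2: Merge (H+E)(4) + I(22) = 26
Step 3: Merge C(22) + J(26) = 48
Step 4: Merge ((H+E)+I)(26) + (C+J)(48) = 74
Read each symbol's code off the tree from the root (left child = 0, right child = 1).

Codes:
  E: 001 (length 3)
  I: 01 (length 2)
  H: 000 (length 3)
  J: 11 (length 2)
  C: 10 (length 2)
Average code length: 152/74 = 2.0541 bits/symbol


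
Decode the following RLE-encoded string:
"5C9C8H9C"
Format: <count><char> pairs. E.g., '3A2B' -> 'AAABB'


Expanding each <count><char> pair:
  5C -> 'CCCCC'
  9C -> 'CCCCCCCCC'
  8H -> 'HHHHHHHH'
  9C -> 'CCCCCCCCC'

Decoded = CCCCCCCCCCCCCCHHHHHHHHCCCCCCCCC


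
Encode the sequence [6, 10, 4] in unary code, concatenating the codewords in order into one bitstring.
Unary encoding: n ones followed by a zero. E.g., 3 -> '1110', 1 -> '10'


Encode each number as n ones followed by a terminating 0:
  6 -> 1111110 (7 bits)
  10 -> 11111111110 (11 bits)
  4 -> 11110 (5 bits)
Total length = 7 + 11 + 5 = 23 bits.

Unary([6, 10, 4]) = 11111101111111111011110 (23 bits)


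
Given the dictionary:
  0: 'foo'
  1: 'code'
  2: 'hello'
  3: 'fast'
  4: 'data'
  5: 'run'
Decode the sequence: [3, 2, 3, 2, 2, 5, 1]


Look up each index in the dictionary:
  3 -> 'fast'
  2 -> 'hello'
  3 -> 'fast'
  2 -> 'hello'
  2 -> 'hello'
  5 -> 'run'
  1 -> 'code'

Decoded: "fast hello fast hello hello run code"


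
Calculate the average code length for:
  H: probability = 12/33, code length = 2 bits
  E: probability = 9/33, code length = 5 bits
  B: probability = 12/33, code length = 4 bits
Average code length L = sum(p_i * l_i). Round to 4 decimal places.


Weighted contributions p_i * l_i:
  H: (12/33) * 2 = 24/33
  E: (9/33) * 5 = 45/33
  B: (12/33) * 4 = 48/33
Sum = (24 + 45 + 48)/33 = 117/33

L = 117/33 = 3.5455 bits/symbol


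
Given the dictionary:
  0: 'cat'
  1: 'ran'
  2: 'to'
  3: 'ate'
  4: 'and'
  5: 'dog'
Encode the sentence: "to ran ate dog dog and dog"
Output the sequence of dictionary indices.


Look up each word in the dictionary:
  'to' -> 2
  'ran' -> 1
  'ate' -> 3
  'dog' -> 5
  'dog' -> 5
  'and' -> 4
  'dog' -> 5

Encoded: [2, 1, 3, 5, 5, 4, 5]


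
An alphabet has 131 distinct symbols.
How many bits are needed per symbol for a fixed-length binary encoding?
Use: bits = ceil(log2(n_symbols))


log2(131) = 7.0334
Bracket: 2^7 = 128 < 131 <= 2^8 = 256
So ceil(log2(131)) = 8

bits = ceil(log2(131)) = ceil(7.0334) = 8 bits


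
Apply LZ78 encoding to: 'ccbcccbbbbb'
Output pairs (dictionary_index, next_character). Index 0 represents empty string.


LZ78 encoding steps:
Dictionary: {0: ''}
Step 1: w='' (idx 0), next='c' -> output (0, 'c'), add 'c' as idx 1
Step 2: w='c' (idx 1), next='b' -> output (1, 'b'), add 'cb' as idx 2
Step 3: w='c' (idx 1), next='c' -> output (1, 'c'), add 'cc' as idx 3
Step 4: w='cb' (idx 2), next='b' -> output (2, 'b'), add 'cbb' as idx 4
Step 5: w='' (idx 0), next='b' -> output (0, 'b'), add 'b' as idx 5
Step 6: w='b' (idx 5), next='b' -> output (5, 'b'), add 'bb' as idx 6


Encoded: [(0, 'c'), (1, 'b'), (1, 'c'), (2, 'b'), (0, 'b'), (5, 'b')]


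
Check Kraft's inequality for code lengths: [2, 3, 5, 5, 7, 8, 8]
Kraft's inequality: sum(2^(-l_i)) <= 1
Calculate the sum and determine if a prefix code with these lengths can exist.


Sum = 2^(-2) + 2^(-3) + 2^(-5) + 2^(-5) + 2^(-7) + 2^(-8) + 2^(-8)
    = 0.25 + 0.125 + 0.03125 + 0.03125 + 0.0078125 + 0.00390625 + 0.00390625
    = 116/256 = 0.453125
Since 0.453125 <= 1, Kraft's inequality IS satisfied.
A prefix code with these lengths CAN exist.

Kraft sum = 0.453125. Satisfied.


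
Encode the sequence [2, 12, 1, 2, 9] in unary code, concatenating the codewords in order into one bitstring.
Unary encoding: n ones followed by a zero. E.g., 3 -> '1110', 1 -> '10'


Encode each number as n ones followed by a terminating 0:
  2 -> 110 (3 bits)
  12 -> 1111111111110 (13 bits)
  1 -> 10 (2 bits)
  2 -> 110 (3 bits)
  9 -> 1111111110 (10 bits)
Total length = 3 + 13 + 2 + 3 + 10 = 31 bits.

Unary([2, 12, 1, 2, 9]) = 1101111111111110101101111111110 (31 bits)


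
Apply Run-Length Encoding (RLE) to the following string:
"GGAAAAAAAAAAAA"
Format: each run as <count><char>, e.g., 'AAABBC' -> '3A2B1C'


Scanning runs left to right:
  i=0: run of 'G' x 2 -> '2G'
  i=2: run of 'A' x 12 -> '12A'

RLE = 2G12A


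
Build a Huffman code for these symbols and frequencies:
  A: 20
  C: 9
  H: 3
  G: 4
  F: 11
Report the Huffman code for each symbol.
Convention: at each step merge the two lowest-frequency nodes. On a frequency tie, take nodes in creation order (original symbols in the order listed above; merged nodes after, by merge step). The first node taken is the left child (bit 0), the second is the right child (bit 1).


Huffman tree construction:
Step 1: Merge H(3) + G(4) = 7
Step 2: Merge (H+G)(7) + C(9) = 16
Step 3: Merge F(11) + ((H+G)+C)(16) = 27
Step 4: Merge A(20) + (F+((H+G)+C))(27) = 47
Read each symbol's code off the tree from the root (left child = 0, right child = 1).

Codes:
  A: 0 (length 1)
  C: 111 (length 3)
  H: 1100 (length 4)
  G: 1101 (length 4)
  F: 10 (length 2)
Average code length: 97/47 = 2.0638 bits/symbol


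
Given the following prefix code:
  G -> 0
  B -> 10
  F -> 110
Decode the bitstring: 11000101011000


Decoding step by step:
Bits 110 -> F
Bits 0 -> G
Bits 0 -> G
Bits 10 -> B
Bits 10 -> B
Bits 110 -> F
Bits 0 -> G
Bits 0 -> G


Decoded message: FGGBBFGG


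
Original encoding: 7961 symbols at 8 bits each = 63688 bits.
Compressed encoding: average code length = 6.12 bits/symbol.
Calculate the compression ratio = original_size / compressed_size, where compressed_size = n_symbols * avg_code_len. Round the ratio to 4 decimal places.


original_size = n_symbols * orig_bits = 7961 * 8 = 63688 bits
compressed_size = n_symbols * avg_code_len = 7961 * 6.12 = 48721.32 bits
ratio = original_size / compressed_size = 63688 / 48721.32 = 1.3072

Compression ratio = 1.3072


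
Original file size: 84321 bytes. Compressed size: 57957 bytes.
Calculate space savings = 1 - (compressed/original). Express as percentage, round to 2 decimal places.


ratio = compressed/original = 57957/84321 = 0.687338
savings = 1 - ratio = 1 - 0.687338 = 0.312662
as a percentage: 0.312662 * 100 = 31.27%

Space savings = 1 - 57957/84321 = 31.27%


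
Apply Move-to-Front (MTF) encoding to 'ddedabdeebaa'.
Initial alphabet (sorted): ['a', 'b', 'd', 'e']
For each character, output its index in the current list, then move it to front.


MTF encoding:
'd': index 2 in ['a', 'b', 'd', 'e'] -> ['d', 'a', 'b', 'e']
'd': index 0 in ['d', 'a', 'b', 'e'] -> ['d', 'a', 'b', 'e']
'e': index 3 in ['d', 'a', 'b', 'e'] -> ['e', 'd', 'a', 'b']
'd': index 1 in ['e', 'd', 'a', 'b'] -> ['d', 'e', 'a', 'b']
'a': index 2 in ['d', 'e', 'a', 'b'] -> ['a', 'd', 'e', 'b']
'b': index 3 in ['a', 'd', 'e', 'b'] -> ['b', 'a', 'd', 'e']
'd': index 2 in ['b', 'a', 'd', 'e'] -> ['d', 'b', 'a', 'e']
'e': index 3 in ['d', 'b', 'a', 'e'] -> ['e', 'd', 'b', 'a']
'e': index 0 in ['e', 'd', 'b', 'a'] -> ['e', 'd', 'b', 'a']
'b': index 2 in ['e', 'd', 'b', 'a'] -> ['b', 'e', 'd', 'a']
'a': index 3 in ['b', 'e', 'd', 'a'] -> ['a', 'b', 'e', 'd']
'a': index 0 in ['a', 'b', 'e', 'd'] -> ['a', 'b', 'e', 'd']


Output: [2, 0, 3, 1, 2, 3, 2, 3, 0, 2, 3, 0]


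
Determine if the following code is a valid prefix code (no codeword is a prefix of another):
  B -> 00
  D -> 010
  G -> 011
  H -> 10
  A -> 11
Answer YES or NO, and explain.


Checking each pair (does one codeword prefix another?):
  B='00' vs D='010': no prefix
  B='00' vs G='011': no prefix
  B='00' vs H='10': no prefix
  B='00' vs A='11': no prefix
  D='010' vs B='00': no prefix
  D='010' vs G='011': no prefix
  D='010' vs H='10': no prefix
  D='010' vs A='11': no prefix
  G='011' vs B='00': no prefix
  G='011' vs D='010': no prefix
  G='011' vs H='10': no prefix
  G='011' vs A='11': no prefix
  H='10' vs B='00': no prefix
  H='10' vs D='010': no prefix
  H='10' vs G='011': no prefix
  H='10' vs A='11': no prefix
  A='11' vs B='00': no prefix
  A='11' vs D='010': no prefix
  A='11' vs G='011': no prefix
  A='11' vs H='10': no prefix
No violation found over all pairs.

YES -- this is a valid prefix code. No codeword is a prefix of any other codeword.


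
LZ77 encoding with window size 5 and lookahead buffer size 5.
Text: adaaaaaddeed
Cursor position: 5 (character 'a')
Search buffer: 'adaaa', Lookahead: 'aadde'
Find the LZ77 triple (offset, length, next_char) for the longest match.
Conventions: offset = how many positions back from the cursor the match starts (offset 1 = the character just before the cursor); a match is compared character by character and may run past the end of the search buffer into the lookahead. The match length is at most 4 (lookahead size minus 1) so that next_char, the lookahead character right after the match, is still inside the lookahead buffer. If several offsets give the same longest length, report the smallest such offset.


Try each offset into the search buffer:
  offset=1 (pos 4, char 'a'): match length 2
  offset=2 (pos 3, char 'a'): match length 2
  offset=3 (pos 2, char 'a'): match length 2
  offset=4 (pos 1, char 'd'): match length 0
  offset=5 (pos 0, char 'a'): match length 1
Longest match has length 2, found at offsets 1, 2, 3; take the smallest, offset 1.
next_char = character at position 5 + 2 = 7 -> 'd'

Best match: offset=1, length=2 (matching 'aa' starting at position 4)
LZ77 triple: (1, 2, 'd')


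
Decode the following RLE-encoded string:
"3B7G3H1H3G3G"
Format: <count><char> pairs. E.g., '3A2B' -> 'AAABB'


Expanding each <count><char> pair:
  3B -> 'BBB'
  7G -> 'GGGGGGG'
  3H -> 'HHH'
  1H -> 'H'
  3G -> 'GGG'
  3G -> 'GGG'

Decoded = BBBGGGGGGGHHHHGGGGGG


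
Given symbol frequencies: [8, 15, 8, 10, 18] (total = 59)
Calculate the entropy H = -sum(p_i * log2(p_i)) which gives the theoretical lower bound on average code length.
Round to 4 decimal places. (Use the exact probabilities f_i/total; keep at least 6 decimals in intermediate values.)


Per-symbol terms -p_i * log2(p_i) with p_i = f_i/59:
  p = 8/59 = 0.135593: log2(p) = -2.882643, -p*log2(p) = 0.390867
  p = 15/59 = 0.254237: log2(p) = -1.975752, -p*log2(p) = 0.502310
  p = 8/59 = 0.135593: log2(p) = -2.882643, -p*log2(p) = 0.390867
  p = 10/59 = 0.169492: log2(p) = -2.560715, -p*log2(p) = 0.434019
  p = 18/59 = 0.305085: log2(p) = -1.712718, -p*log2(p) = 0.522524
H = 0.390867 + 0.502310 + 0.390867 + 0.434019 + 0.522524 = 2.240587

H = 2.2406 bits/symbol


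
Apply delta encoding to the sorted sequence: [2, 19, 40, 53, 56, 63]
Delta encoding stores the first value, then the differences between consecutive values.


First value: 2
Deltas:
  19 - 2 = 17
  40 - 19 = 21
  53 - 40 = 13
  56 - 53 = 3
  63 - 56 = 7


Delta encoded: [2, 17, 21, 13, 3, 7]


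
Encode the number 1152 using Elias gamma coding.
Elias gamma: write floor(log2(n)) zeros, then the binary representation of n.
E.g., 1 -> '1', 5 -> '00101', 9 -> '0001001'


num_bits = floor(log2(1152)) + 1 = 11
leading_zeros = num_bits - 1 = 10
binary(1152) = 10010000000

Elias gamma(1152) = '0000000000' + '10010000000' = 000000000010010000000 (21 bits)


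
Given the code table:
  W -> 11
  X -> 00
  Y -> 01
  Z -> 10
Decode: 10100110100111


Decoding:
10 -> Z
10 -> Z
01 -> Y
10 -> Z
10 -> Z
01 -> Y
11 -> W


Result: ZZYZZYW


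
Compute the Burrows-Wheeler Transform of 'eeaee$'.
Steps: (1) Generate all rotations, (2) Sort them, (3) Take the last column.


Rotations (sorted):
  0: $eeaee -> last char: e
  1: aee$ee -> last char: e
  2: e$eeae -> last char: e
  3: eaee$e -> last char: e
  4: ee$eea -> last char: a
  5: eeaee$ -> last char: $


BWT = eeeea$


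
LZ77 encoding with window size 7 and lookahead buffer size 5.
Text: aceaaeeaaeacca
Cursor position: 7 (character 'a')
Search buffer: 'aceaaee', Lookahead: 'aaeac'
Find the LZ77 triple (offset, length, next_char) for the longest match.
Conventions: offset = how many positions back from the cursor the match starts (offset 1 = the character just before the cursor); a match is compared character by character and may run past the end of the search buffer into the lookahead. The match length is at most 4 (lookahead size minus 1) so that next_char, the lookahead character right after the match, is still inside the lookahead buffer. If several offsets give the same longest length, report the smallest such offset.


Try each offset into the search buffer:
  offset=1 (pos 6, char 'e'): match length 0
  offset=2 (pos 5, char 'e'): match length 0
  offset=3 (pos 4, char 'a'): match length 1
  offset=4 (pos 3, char 'a'): match length 3
  offset=5 (pos 2, char 'e'): match length 0
  offset=6 (pos 1, char 'c'): match length 0
  offset=7 (pos 0, char 'a'): match length 1
Longest match has length 3 at offset 4.
next_char = character at position 7 + 3 = 10 -> 'a'

Best match: offset=4, length=3 (matching 'aae' starting at position 3)
LZ77 triple: (4, 3, 'a')


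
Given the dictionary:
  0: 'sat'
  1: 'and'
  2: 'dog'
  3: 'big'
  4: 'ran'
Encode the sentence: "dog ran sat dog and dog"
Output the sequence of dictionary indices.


Look up each word in the dictionary:
  'dog' -> 2
  'ran' -> 4
  'sat' -> 0
  'dog' -> 2
  'and' -> 1
  'dog' -> 2

Encoded: [2, 4, 0, 2, 1, 2]


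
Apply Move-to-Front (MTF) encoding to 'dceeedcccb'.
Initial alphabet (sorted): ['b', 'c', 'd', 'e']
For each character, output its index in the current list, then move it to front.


MTF encoding:
'd': index 2 in ['b', 'c', 'd', 'e'] -> ['d', 'b', 'c', 'e']
'c': index 2 in ['d', 'b', 'c', 'e'] -> ['c', 'd', 'b', 'e']
'e': index 3 in ['c', 'd', 'b', 'e'] -> ['e', 'c', 'd', 'b']
'e': index 0 in ['e', 'c', 'd', 'b'] -> ['e', 'c', 'd', 'b']
'e': index 0 in ['e', 'c', 'd', 'b'] -> ['e', 'c', 'd', 'b']
'd': index 2 in ['e', 'c', 'd', 'b'] -> ['d', 'e', 'c', 'b']
'c': index 2 in ['d', 'e', 'c', 'b'] -> ['c', 'd', 'e', 'b']
'c': index 0 in ['c', 'd', 'e', 'b'] -> ['c', 'd', 'e', 'b']
'c': index 0 in ['c', 'd', 'e', 'b'] -> ['c', 'd', 'e', 'b']
'b': index 3 in ['c', 'd', 'e', 'b'] -> ['b', 'c', 'd', 'e']


Output: [2, 2, 3, 0, 0, 2, 2, 0, 0, 3]


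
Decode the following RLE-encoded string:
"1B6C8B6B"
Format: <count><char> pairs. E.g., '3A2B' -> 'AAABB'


Expanding each <count><char> pair:
  1B -> 'B'
  6C -> 'CCCCCC'
  8B -> 'BBBBBBBB'
  6B -> 'BBBBBB'

Decoded = BCCCCCCBBBBBBBBBBBBBB


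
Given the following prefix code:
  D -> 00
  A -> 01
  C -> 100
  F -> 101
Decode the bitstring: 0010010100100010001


Decoding step by step:
Bits 00 -> D
Bits 100 -> C
Bits 101 -> F
Bits 00 -> D
Bits 100 -> C
Bits 01 -> A
Bits 00 -> D
Bits 01 -> A


Decoded message: DCFDCADA


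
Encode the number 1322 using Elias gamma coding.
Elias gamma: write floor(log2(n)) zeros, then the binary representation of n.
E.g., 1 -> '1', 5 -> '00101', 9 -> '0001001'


num_bits = floor(log2(1322)) + 1 = 11
leading_zeros = num_bits - 1 = 10
binary(1322) = 10100101010

Elias gamma(1322) = '0000000000' + '10100101010' = 000000000010100101010 (21 bits)


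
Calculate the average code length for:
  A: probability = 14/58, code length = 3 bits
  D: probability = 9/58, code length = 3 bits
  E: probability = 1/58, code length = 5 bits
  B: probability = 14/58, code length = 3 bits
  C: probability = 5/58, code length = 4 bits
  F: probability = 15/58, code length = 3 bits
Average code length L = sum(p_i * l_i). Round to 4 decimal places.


Weighted contributions p_i * l_i:
  A: (14/58) * 3 = 42/58
  D: (9/58) * 3 = 27/58
  E: (1/58) * 5 = 5/58
  B: (14/58) * 3 = 42/58
  C: (5/58) * 4 = 20/58
  F: (15/58) * 3 = 45/58
Sum = (42 + 27 + 5 + 42 + 20 + 45)/58 = 181/58

L = 181/58 = 3.1207 bits/symbol


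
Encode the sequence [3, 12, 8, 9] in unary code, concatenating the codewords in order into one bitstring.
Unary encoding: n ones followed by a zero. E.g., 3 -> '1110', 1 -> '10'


Encode each number as n ones followed by a terminating 0:
  3 -> 1110 (4 bits)
  12 -> 1111111111110 (13 bits)
  8 -> 111111110 (9 bits)
  9 -> 1111111110 (10 bits)
Total length = 4 + 13 + 9 + 10 = 36 bits.

Unary([3, 12, 8, 9]) = 111011111111111101111111101111111110 (36 bits)


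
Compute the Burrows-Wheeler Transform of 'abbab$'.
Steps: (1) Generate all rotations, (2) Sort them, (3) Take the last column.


Rotations (sorted):
  0: $abbab -> last char: b
  1: ab$abb -> last char: b
  2: abbab$ -> last char: $
  3: b$abba -> last char: a
  4: bab$ab -> last char: b
  5: bbab$a -> last char: a


BWT = bb$aba


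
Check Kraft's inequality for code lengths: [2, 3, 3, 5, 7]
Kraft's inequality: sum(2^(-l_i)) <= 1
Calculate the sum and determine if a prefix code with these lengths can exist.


Sum = 2^(-2) + 2^(-3) + 2^(-3) + 2^(-5) + 2^(-7)
    = 0.25 + 0.125 + 0.125 + 0.03125 + 0.0078125
    = 69/128 = 0.5390625
Since 0.5390625 <= 1, Kraft's inequality IS satisfied.
A prefix code with these lengths CAN exist.

Kraft sum = 0.5390625. Satisfied.


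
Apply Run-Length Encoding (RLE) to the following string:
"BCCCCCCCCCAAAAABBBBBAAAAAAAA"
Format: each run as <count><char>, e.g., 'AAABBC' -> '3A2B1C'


Scanning runs left to right:
  i=0: run of 'B' x 1 -> '1B'
  i=1: run of 'C' x 9 -> '9C'
  i=10: run of 'A' x 5 -> '5A'
  i=15: run of 'B' x 5 -> '5B'
  i=20: run of 'A' x 8 -> '8A'

RLE = 1B9C5A5B8A


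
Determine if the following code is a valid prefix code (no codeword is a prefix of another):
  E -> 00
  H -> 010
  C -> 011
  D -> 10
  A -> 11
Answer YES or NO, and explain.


Checking each pair (does one codeword prefix another?):
  E='00' vs H='010': no prefix
  E='00' vs C='011': no prefix
  E='00' vs D='10': no prefix
  E='00' vs A='11': no prefix
  H='010' vs E='00': no prefix
  H='010' vs C='011': no prefix
  H='010' vs D='10': no prefix
  H='010' vs A='11': no prefix
  C='011' vs E='00': no prefix
  C='011' vs H='010': no prefix
  C='011' vs D='10': no prefix
  C='011' vs A='11': no prefix
  D='10' vs E='00': no prefix
  D='10' vs H='010': no prefix
  D='10' vs C='011': no prefix
  D='10' vs A='11': no prefix
  A='11' vs E='00': no prefix
  A='11' vs H='010': no prefix
  A='11' vs C='011': no prefix
  A='11' vs D='10': no prefix
No violation found over all pairs.

YES -- this is a valid prefix code. No codeword is a prefix of any other codeword.


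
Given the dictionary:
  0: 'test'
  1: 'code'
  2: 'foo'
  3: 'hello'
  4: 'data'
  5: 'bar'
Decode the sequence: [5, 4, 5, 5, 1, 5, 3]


Look up each index in the dictionary:
  5 -> 'bar'
  4 -> 'data'
  5 -> 'bar'
  5 -> 'bar'
  1 -> 'code'
  5 -> 'bar'
  3 -> 'hello'

Decoded: "bar data bar bar code bar hello"


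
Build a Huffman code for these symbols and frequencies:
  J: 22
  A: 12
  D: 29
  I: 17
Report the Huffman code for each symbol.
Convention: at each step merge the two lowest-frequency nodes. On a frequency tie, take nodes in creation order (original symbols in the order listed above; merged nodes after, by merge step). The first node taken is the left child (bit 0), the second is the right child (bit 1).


Huffman tree construction:
Step 1: Merge A(12) + I(17) = 29
Step 2: Merge J(22) + D(29) = 51
Step 3: Merge (A+I)(29) + (J+D)(51) = 80
Read each symbol's code off the tree from the root (left child = 0, right child = 1).

Codes:
  J: 10 (length 2)
  A: 00 (length 2)
  D: 11 (length 2)
  I: 01 (length 2)
Average code length: 160/80 = 2.0000 bits/symbol


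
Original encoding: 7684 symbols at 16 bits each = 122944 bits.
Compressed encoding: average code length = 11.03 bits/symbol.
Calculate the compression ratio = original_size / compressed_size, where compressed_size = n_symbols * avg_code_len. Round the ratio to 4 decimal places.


original_size = n_symbols * orig_bits = 7684 * 16 = 122944 bits
compressed_size = n_symbols * avg_code_len = 7684 * 11.03 = 84754.52 bits
ratio = original_size / compressed_size = 122944 / 84754.52 = 1.4506

Compression ratio = 1.4506


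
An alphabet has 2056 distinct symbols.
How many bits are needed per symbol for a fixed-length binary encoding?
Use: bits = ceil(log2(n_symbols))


log2(2056) = 11.0056
Bracket: 2^11 = 2048 < 2056 <= 2^12 = 4096
So ceil(log2(2056)) = 12

bits = ceil(log2(2056)) = ceil(11.0056) = 12 bits


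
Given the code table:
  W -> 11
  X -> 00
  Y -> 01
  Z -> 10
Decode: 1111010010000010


Decoding:
11 -> W
11 -> W
01 -> Y
00 -> X
10 -> Z
00 -> X
00 -> X
10 -> Z


Result: WWYXZXXZ


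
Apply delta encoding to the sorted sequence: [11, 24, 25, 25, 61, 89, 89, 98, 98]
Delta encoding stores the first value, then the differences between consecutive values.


First value: 11
Deltas:
  24 - 11 = 13
  25 - 24 = 1
  25 - 25 = 0
  61 - 25 = 36
  89 - 61 = 28
  89 - 89 = 0
  98 - 89 = 9
  98 - 98 = 0


Delta encoded: [11, 13, 1, 0, 36, 28, 0, 9, 0]


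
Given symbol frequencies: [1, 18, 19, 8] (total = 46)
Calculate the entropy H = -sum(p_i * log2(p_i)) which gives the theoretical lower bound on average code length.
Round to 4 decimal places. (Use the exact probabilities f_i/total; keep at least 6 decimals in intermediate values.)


Per-symbol terms -p_i * log2(p_i) with p_i = f_i/46:
  p = 1/46 = 0.021739: log2(p) = -5.523562, -p*log2(p) = 0.120077
  p = 18/46 = 0.391304: log2(p) = -1.353637, -p*log2(p) = 0.529684
  p = 19/46 = 0.413043: log2(p) = -1.275634, -p*log2(p) = 0.526892
  p = 8/46 = 0.173913: log2(p) = -2.523562, -p*log2(p) = 0.438880
H = 0.120077 + 0.529684 + 0.526892 + 0.438880 = 1.615533

H = 1.6155 bits/symbol


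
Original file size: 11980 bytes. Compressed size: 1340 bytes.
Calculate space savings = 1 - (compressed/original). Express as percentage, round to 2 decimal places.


ratio = compressed/original = 1340/11980 = 0.111853
savings = 1 - ratio = 1 - 0.111853 = 0.888147
as a percentage: 0.888147 * 100 = 88.81%

Space savings = 1 - 1340/11980 = 88.81%


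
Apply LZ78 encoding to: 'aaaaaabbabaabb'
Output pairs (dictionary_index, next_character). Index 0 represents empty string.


LZ78 encoding steps:
Dictionary: {0: ''}
Step 1: w='' (idx 0), next='a' -> output (0, 'a'), add 'a' as idx 1
Step 2: w='a' (idx 1), next='a' -> output (1, 'a'), add 'aa' as idx 2
Step 3: w='aa' (idx 2), next='a' -> output (2, 'a'), add 'aaa' as idx 3
Step 4: w='' (idx 0), next='b' -> output (0, 'b'), add 'b' as idx 4
Step 5: w='b' (idx 4), next='a' -> output (4, 'a'), add 'ba' as idx 5
Step 6: w='ba' (idx 5), next='a' -> output (5, 'a'), add 'baa' as idx 6
Step 7: w='b' (idx 4), next='b' -> output (4, 'b'), add 'bb' as idx 7


Encoded: [(0, 'a'), (1, 'a'), (2, 'a'), (0, 'b'), (4, 'a'), (5, 'a'), (4, 'b')]


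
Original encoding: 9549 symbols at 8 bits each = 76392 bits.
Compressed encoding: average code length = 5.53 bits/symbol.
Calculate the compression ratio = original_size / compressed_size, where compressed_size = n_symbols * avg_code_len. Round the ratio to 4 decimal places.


original_size = n_symbols * orig_bits = 9549 * 8 = 76392 bits
compressed_size = n_symbols * avg_code_len = 9549 * 5.53 = 52805.97 bits
ratio = original_size / compressed_size = 76392 / 52805.97 = 1.4467

Compression ratio = 1.4467


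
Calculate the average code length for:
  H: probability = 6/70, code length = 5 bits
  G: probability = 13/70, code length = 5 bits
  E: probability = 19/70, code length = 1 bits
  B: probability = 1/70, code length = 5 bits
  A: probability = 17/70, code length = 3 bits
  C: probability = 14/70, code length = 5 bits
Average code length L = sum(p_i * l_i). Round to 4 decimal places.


Weighted contributions p_i * l_i:
  H: (6/70) * 5 = 30/70
  G: (13/70) * 5 = 65/70
  E: (19/70) * 1 = 19/70
  B: (1/70) * 5 = 5/70
  A: (17/70) * 3 = 51/70
  C: (14/70) * 5 = 70/70
Sum = (30 + 65 + 19 + 5 + 51 + 70)/70 = 240/70

L = 240/70 = 3.4286 bits/symbol


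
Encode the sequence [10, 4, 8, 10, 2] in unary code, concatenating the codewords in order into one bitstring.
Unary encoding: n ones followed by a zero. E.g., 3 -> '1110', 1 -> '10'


Encode each number as n ones followed by a terminating 0:
  10 -> 11111111110 (11 bits)
  4 -> 11110 (5 bits)
  8 -> 111111110 (9 bits)
  10 -> 11111111110 (11 bits)
  2 -> 110 (3 bits)
Total length = 11 + 5 + 9 + 11 + 3 = 39 bits.

Unary([10, 4, 8, 10, 2]) = 111111111101111011111111011111111110110 (39 bits)


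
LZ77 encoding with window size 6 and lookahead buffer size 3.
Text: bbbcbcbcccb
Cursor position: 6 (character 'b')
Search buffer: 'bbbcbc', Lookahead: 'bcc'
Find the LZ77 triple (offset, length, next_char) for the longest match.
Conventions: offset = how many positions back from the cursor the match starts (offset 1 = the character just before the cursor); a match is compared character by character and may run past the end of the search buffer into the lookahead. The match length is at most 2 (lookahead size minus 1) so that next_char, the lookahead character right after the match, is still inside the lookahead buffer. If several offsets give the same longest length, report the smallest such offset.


Try each offset into the search buffer:
  offset=1 (pos 5, char 'c'): match length 0
  offset=2 (pos 4, char 'b'): match length 2
  offset=3 (pos 3, char 'c'): match length 0
  offset=4 (pos 2, char 'b'): match length 2
  offset=5 (pos 1, char 'b'): match length 1
  offset=6 (pos 0, char 'b'): match length 1
Longest match has length 2, found at offsets 2, 4; take the smallest, offset 2.
next_char = character at position 6 + 2 = 8 -> 'c'

Best match: offset=2, length=2 (matching 'bc' starting at position 4)
LZ77 triple: (2, 2, 'c')


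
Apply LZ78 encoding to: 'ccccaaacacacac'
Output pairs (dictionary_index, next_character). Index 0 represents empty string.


LZ78 encoding steps:
Dictionary: {0: ''}
Step 1: w='' (idx 0), next='c' -> output (0, 'c'), add 'c' as idx 1
Step 2: w='c' (idx 1), next='c' -> output (1, 'c'), add 'cc' as idx 2
Step 3: w='c' (idx 1), next='a' -> output (1, 'a'), add 'ca' as idx 3
Step 4: w='' (idx 0), next='a' -> output (0, 'a'), add 'a' as idx 4
Step 5: w='a' (idx 4), next='c' -> output (4, 'c'), add 'ac' as idx 5
Step 6: w='ac' (idx 5), next='a' -> output (5, 'a'), add 'aca' as idx 6
Step 7: w='ca' (idx 3), next='c' -> output (3, 'c'), add 'cac' as idx 7


Encoded: [(0, 'c'), (1, 'c'), (1, 'a'), (0, 'a'), (4, 'c'), (5, 'a'), (3, 'c')]


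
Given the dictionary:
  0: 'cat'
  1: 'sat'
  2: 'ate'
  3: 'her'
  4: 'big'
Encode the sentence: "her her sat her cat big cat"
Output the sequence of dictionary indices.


Look up each word in the dictionary:
  'her' -> 3
  'her' -> 3
  'sat' -> 1
  'her' -> 3
  'cat' -> 0
  'big' -> 4
  'cat' -> 0

Encoded: [3, 3, 1, 3, 0, 4, 0]


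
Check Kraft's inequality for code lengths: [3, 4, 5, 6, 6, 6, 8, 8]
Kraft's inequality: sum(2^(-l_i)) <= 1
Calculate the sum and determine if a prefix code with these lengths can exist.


Sum = 2^(-3) + 2^(-4) + 2^(-5) + 2^(-6) + 2^(-6) + 2^(-6) + 2^(-8) + 2^(-8)
    = 0.125 + 0.0625 + 0.03125 + 0.015625 + 0.015625 + 0.015625 + 0.00390625 + 0.00390625
    = 70/256 = 0.2734375
Since 0.2734375 <= 1, Kraft's inequality IS satisfied.
A prefix code with these lengths CAN exist.

Kraft sum = 0.2734375. Satisfied.


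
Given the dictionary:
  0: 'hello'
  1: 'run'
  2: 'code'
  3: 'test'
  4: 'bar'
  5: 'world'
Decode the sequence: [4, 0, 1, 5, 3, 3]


Look up each index in the dictionary:
  4 -> 'bar'
  0 -> 'hello'
  1 -> 'run'
  5 -> 'world'
  3 -> 'test'
  3 -> 'test'

Decoded: "bar hello run world test test"


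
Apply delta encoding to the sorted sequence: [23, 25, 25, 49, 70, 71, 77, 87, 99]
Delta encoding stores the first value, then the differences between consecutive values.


First value: 23
Deltas:
  25 - 23 = 2
  25 - 25 = 0
  49 - 25 = 24
  70 - 49 = 21
  71 - 70 = 1
  77 - 71 = 6
  87 - 77 = 10
  99 - 87 = 12


Delta encoded: [23, 2, 0, 24, 21, 1, 6, 10, 12]


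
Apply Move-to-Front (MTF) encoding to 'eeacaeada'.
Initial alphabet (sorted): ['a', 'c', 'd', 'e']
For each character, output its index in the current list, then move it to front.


MTF encoding:
'e': index 3 in ['a', 'c', 'd', 'e'] -> ['e', 'a', 'c', 'd']
'e': index 0 in ['e', 'a', 'c', 'd'] -> ['e', 'a', 'c', 'd']
'a': index 1 in ['e', 'a', 'c', 'd'] -> ['a', 'e', 'c', 'd']
'c': index 2 in ['a', 'e', 'c', 'd'] -> ['c', 'a', 'e', 'd']
'a': index 1 in ['c', 'a', 'e', 'd'] -> ['a', 'c', 'e', 'd']
'e': index 2 in ['a', 'c', 'e', 'd'] -> ['e', 'a', 'c', 'd']
'a': index 1 in ['e', 'a', 'c', 'd'] -> ['a', 'e', 'c', 'd']
'd': index 3 in ['a', 'e', 'c', 'd'] -> ['d', 'a', 'e', 'c']
'a': index 1 in ['d', 'a', 'e', 'c'] -> ['a', 'd', 'e', 'c']


Output: [3, 0, 1, 2, 1, 2, 1, 3, 1]


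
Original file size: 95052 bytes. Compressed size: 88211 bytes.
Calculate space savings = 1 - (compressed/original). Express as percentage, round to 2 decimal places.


ratio = compressed/original = 88211/95052 = 0.928029
savings = 1 - ratio = 1 - 0.928029 = 0.071971
as a percentage: 0.071971 * 100 = 7.2%

Space savings = 1 - 88211/95052 = 7.2%


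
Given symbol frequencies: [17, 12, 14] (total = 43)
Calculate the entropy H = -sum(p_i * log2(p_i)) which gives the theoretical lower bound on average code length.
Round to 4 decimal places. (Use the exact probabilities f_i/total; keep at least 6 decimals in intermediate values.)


Per-symbol terms -p_i * log2(p_i) with p_i = f_i/43:
  p = 17/43 = 0.395349: log2(p) = -1.338802, -p*log2(p) = 0.529294
  p = 12/43 = 0.279070: log2(p) = -1.841302, -p*log2(p) = 0.513852
  p = 14/43 = 0.325581: log2(p) = -1.618910, -p*log2(p) = 0.527087
H = 0.529294 + 0.513852 + 0.527087 = 1.570233

H = 1.5702 bits/symbol


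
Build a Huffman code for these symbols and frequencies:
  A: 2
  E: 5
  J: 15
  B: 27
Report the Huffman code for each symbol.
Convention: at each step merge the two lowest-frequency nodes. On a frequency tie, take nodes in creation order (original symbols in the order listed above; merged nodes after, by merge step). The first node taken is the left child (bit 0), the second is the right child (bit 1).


Huffman tree construction:
Step 1: Merge A(2) + E(5) = 7
Step 2: Merge (A+E)(7) + J(15) = 22
Step 3: Merge ((A+E)+J)(22) + B(27) = 49
Read each symbol's code off the tree from the root (left child = 0, right child = 1).

Codes:
  A: 000 (length 3)
  E: 001 (length 3)
  J: 01 (length 2)
  B: 1 (length 1)
Average code length: 78/49 = 1.5918 bits/symbol


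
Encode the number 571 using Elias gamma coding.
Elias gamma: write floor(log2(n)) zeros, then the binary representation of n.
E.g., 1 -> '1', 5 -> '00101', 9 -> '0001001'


num_bits = floor(log2(571)) + 1 = 10
leading_zeros = num_bits - 1 = 9
binary(571) = 1000111011

Elias gamma(571) = '000000000' + '1000111011' = 0000000001000111011 (19 bits)


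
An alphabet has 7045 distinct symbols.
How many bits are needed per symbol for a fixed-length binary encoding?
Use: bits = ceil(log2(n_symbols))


log2(7045) = 12.7824
Bracket: 2^12 = 4096 < 7045 <= 2^13 = 8192
So ceil(log2(7045)) = 13

bits = ceil(log2(7045)) = ceil(12.7824) = 13 bits


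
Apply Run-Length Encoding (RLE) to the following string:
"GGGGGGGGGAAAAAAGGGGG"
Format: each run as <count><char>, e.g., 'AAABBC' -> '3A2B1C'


Scanning runs left to right:
  i=0: run of 'G' x 9 -> '9G'
  i=9: run of 'A' x 6 -> '6A'
  i=15: run of 'G' x 5 -> '5G'

RLE = 9G6A5G
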